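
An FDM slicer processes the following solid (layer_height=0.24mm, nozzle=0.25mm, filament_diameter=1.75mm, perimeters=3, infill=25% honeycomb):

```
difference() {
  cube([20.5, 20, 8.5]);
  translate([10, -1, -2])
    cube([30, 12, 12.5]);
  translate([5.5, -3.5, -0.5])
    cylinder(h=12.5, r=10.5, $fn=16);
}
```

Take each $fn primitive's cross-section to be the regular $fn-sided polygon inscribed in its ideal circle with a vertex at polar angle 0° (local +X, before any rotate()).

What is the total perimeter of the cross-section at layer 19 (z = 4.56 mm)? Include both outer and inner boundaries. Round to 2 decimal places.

At z = 4.56 mm: the cube is present — its section is the full 20.5×20 rectangle (perimeter 81.00 mm); the 30×12 cube at (10, -1) contributes its full rectangle (perimeter 84.00 mm); the r=10.5 cylinder at (5.5, -3.5) contributes a regular 16-gon of circumradius 10.5 (perimeter = 2·16·10.500·sin(180°/16) = 65.55 mm); Subtracting the remaining from the first: starting from the 20.5×20 cube, the 30×12 cube at (10, -1) partially overlaps it — only the 115.50 mm² overlap (of its 360.00 mm²) is removed, clipping the outline; the r=10.5 cylinder at (5.5, -3.5) partially overlaps it — only the 64.41 mm² overlap (of its 337.53 mm²) is removed, clipping the outline — boundary = 70.47 mm. Overall, the cross-section is a single solid region. Total boundary length (outer) = 70.47 mm.

70.47 mm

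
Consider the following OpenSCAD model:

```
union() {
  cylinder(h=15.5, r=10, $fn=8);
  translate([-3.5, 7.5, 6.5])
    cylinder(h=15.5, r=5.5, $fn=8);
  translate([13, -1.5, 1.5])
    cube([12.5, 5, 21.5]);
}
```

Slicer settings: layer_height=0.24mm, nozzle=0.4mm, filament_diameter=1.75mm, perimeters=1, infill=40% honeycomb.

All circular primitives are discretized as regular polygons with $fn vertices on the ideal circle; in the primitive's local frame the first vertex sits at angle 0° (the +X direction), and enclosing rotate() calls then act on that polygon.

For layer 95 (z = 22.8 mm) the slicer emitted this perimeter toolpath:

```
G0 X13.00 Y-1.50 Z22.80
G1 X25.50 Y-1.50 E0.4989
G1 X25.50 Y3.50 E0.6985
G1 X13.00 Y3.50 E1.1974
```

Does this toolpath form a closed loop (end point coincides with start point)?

no

Start point (G0): (13.00, -1.50). End point (last G1): the path does not return to the start — open.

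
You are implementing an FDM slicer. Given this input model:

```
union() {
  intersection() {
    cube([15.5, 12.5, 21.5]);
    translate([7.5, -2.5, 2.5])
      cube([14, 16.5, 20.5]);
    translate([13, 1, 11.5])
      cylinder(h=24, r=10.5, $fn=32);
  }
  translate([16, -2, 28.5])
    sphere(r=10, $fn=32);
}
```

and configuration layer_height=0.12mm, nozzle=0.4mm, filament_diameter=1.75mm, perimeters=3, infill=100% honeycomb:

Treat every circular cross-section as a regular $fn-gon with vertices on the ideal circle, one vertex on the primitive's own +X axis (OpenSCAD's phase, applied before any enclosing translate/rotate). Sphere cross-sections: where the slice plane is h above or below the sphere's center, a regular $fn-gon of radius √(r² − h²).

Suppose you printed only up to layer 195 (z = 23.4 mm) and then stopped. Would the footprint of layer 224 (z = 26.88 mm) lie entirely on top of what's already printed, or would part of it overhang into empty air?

Compare the two slices. At z = 23.4: the cube is absent (z outside [0, 21.5]); the cube at (7.5, -2.5) does not reach this height (z outside [2.5, 23]); the r=10.5 cylinder at (13, 1) contributes a regular 32-gon of circumradius 10.5 (area = (32/2)·10.500²·sin(360°/32) = 344.14 mm²); After intersecting: at least one operand is absent at this height, so nothing remains; the r=10 sphere at (16, -2) contributes a regular 32-gon of circumradius √(10²−5.1²) = 8.602 (area = (32/2)·8.602²·sin(360°/32) = 230.96 mm²); Combining (union): only the r=10 sphere at (16, -2) is present, so the union is just that shape — area = 230.96 mm². At z = 26.88: the cube does not reach this height (z outside [0, 21.5]); the cube at (7.5, -2.5) is absent (z outside [2.5, 23]); the r=10.5 cylinder at (13, 1) contributes a regular 32-gon of circumradius 10.5 (area = (32/2)·10.500²·sin(360°/32) = 344.14 mm²); Taking the intersection: at least one operand is absent at this height, so nothing remains; the sphere at (16, -2): section is a regular 32-gon, circumradius = √(r²−h²) = √(10²−1.62²) = 9.868 (area = (32/2)·9.868²·sin(360°/32) = 303.95 mm²); Merging all regions: only the r=10 sphere at (16, -2) is present, so the union is just that shape — area = 303.95 mm². Checking containment: at z = 26.88 the cross-section extends beyond the z = 23.4 cross-section by about 73.00 mm².

part overhangs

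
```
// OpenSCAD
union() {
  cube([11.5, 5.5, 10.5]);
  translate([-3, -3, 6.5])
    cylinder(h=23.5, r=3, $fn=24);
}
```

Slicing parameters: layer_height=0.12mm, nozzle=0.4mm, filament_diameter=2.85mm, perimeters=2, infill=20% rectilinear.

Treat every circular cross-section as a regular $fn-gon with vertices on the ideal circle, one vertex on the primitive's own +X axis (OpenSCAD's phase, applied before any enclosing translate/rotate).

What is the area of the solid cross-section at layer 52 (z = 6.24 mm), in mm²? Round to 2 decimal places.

63.25 mm²

At z = 6.24 mm: the cube (footprint 11.5×5.5) is included at this height (area 63.25 mm²); the cylinder at (-3, -3) is not intersected at this z (z outside [6.5, 30]); Taking the union: only the 11.5×5.5 cube is present, so the union is just that shape — area = 63.25 mm². Overall, the cross-section is a single solid region. Net area = 63.25 mm².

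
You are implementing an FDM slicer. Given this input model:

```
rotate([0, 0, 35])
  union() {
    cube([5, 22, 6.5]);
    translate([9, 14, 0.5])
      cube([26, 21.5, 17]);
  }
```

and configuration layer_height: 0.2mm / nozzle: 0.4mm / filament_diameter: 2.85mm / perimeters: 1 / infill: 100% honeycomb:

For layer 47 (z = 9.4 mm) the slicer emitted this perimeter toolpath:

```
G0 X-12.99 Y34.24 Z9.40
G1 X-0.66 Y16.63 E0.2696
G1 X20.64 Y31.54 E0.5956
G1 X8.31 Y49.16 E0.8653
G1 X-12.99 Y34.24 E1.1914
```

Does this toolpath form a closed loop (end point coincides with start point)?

yes

Start point (G0): (-12.99, 34.24). End point (last G1): the path returns to the start — closed.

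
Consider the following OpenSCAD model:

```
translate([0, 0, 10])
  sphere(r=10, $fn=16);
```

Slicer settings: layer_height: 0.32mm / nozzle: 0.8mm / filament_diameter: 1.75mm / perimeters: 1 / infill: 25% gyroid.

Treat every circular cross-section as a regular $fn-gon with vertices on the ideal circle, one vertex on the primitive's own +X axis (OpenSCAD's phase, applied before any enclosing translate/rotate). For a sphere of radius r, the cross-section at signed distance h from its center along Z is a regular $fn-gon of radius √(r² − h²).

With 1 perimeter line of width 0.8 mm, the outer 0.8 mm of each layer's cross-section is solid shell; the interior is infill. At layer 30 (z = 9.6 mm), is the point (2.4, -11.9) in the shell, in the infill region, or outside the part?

outside

At z = 9.6 mm: the r=10 sphere contributes a regular 16-gon of circumradius √(10²−0.4²) = 9.992. Overall, the cross-section is a single solid region. The nearest boundary edge runs (-0.00, -9.99)→(3.82, -9.23); distance from the point to it = 2.34 mm. The point is not inside any of the regions above, so it lies outside the cross-section (2.34 mm from the nearest boundary).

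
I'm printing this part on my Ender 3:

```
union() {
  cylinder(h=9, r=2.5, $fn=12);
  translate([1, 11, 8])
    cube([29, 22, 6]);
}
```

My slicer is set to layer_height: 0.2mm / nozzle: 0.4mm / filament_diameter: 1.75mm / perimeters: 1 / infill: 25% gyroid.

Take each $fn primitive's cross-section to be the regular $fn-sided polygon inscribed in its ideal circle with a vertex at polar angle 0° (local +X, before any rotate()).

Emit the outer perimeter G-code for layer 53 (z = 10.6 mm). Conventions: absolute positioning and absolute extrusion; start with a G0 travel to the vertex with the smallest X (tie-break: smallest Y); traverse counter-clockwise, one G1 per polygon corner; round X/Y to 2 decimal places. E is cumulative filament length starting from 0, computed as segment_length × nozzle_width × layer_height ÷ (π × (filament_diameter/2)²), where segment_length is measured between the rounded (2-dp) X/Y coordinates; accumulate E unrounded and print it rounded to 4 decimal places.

At z = 10.6 mm: the cylinder does not reach this height (z outside [0, 9]); the 29×22 cube at (1, 11) contributes its full rectangle; Taking the union: only the 29×22 cube at (1, 11) is present, so the union is just that shape — 1 connected region. The outline is a single polygon with 4 vertices. Extrusion per mm of travel: 0.4 × 0.2 / (π × 0.875²) = 0.033260. Accumulating E over each segment gives final E = 3.3925.

G0 X1.00 Y11.00 Z10.60
G1 X30.00 Y11.00 E0.9645
G1 X30.00 Y33.00 E1.6963
G1 X1.00 Y33.00 E2.6608
G1 X1.00 Y11.00 E3.3925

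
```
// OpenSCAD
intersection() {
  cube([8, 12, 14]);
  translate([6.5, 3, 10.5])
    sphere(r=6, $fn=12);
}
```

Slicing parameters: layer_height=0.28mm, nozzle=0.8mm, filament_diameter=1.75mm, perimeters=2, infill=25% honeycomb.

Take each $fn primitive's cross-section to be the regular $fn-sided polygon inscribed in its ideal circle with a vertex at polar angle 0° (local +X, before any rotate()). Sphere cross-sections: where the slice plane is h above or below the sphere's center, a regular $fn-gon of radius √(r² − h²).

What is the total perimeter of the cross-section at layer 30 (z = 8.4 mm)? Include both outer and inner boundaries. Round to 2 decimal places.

27.86 mm

At z = 8.4 mm: the 8×12 cube contributes its full rectangle (perimeter 40.00 mm); the r=6 sphere at (6.5, 3) contributes a regular 12-gon of circumradius √(6²−2.1²) = 5.620 (perimeter = 2·12·5.620·sin(180°/12) = 34.91 mm); Taking the intersection: the r=6 sphere at (6.5, 3) partially overlaps the 8×12 cube; clipping to the common part keeps 51.96 mm² — boundary = 27.86 mm. Overall, the cross-section is a single solid region. Total boundary length (outer) = 27.86 mm.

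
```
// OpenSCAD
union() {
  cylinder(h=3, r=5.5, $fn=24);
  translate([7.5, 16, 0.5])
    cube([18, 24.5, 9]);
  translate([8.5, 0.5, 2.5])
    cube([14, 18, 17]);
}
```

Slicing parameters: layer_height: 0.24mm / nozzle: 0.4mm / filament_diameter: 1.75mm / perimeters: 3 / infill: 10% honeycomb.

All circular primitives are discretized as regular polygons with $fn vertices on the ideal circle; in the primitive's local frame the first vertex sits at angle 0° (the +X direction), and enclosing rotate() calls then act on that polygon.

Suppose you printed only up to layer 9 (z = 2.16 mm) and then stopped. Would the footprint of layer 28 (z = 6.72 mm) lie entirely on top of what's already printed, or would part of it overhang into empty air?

Compare the two slices. At z = 2.16: the cylinder: section is a regular 24-gon, circumradius r=5.5 (area = (24/2)·5.500²·sin(360°/24) = 93.95 mm²); the 18×24.5 cube at (7.5, 16) contributes its full rectangle (area 441.00 mm²); the cube at (8.5, 0.5) is absent (z outside [2.5, 19.5]); Merging all regions: the 2 present regions are separate (no shared area or edge), so areas and boundary lengths simply add and each stays a separate island — area = 534.95 mm². At z = 6.72: the cylinder is not intersected at this z (z outside [0, 3]); the 18×24.5 cube at (7.5, 16) contributes its full rectangle (area 441.00 mm²); the 14×18 cube at (8.5, 0.5) contributes its full rectangle (area 252.00 mm²); Combining (union): the regions partially overlap — summed areas 693.00 mm² minus the doubly-counted overlap 35.00 mm² gives 658.00 mm² — area = 658.00 mm². Checking containment: at z = 6.72 the cross-section extends beyond the z = 2.16 cross-section by about 217.00 mm².

part overhangs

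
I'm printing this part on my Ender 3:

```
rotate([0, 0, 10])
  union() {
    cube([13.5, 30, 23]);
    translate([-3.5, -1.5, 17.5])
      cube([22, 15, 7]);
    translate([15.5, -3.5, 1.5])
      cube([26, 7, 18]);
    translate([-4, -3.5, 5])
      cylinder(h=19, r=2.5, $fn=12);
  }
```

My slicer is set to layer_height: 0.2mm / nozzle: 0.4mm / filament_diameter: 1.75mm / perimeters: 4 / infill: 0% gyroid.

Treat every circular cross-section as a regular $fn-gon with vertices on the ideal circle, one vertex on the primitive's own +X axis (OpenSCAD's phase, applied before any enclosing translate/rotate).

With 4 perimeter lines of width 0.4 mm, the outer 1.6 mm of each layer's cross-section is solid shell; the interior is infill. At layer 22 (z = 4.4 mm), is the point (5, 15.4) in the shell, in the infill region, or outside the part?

infill

At z = 4.4 mm: the 13.5×30 cube contributes its full rectangle; the cube at (-3.5, -1.5) is not intersected at this z (z outside [17.5, 24.5]); the cube at (15.5, -3.5) is present — its section is the full 26×7 rectangle; the cylinder at (-4, -3.5) does not reach this height (z outside [5, 24]); Combining (union): the 2 present regions are separate (no shared area or edge), so areas and boundary lengths simply add and each stays a separate island — 2 connected regions; (whole slice rotated 10° about Z — lengths, areas and connectivity unchanged). Overall, the cross-section has 2 separate islands. Undo the 10° rotation: the query point maps to (7.598, 14.298) in the un-rotated model frame. The nearest boundary edge runs (13.50, 30.00)→(13.50, 0.00); distance from the point to it = 5.90 mm. (Shell/infill is judged within the island containing the point — the largest one.) The point is inside the cross-section and 5.90 mm from the nearest boundary — more than the 1.6 mm shell width (4 × 0.4), so it's in the infill interior.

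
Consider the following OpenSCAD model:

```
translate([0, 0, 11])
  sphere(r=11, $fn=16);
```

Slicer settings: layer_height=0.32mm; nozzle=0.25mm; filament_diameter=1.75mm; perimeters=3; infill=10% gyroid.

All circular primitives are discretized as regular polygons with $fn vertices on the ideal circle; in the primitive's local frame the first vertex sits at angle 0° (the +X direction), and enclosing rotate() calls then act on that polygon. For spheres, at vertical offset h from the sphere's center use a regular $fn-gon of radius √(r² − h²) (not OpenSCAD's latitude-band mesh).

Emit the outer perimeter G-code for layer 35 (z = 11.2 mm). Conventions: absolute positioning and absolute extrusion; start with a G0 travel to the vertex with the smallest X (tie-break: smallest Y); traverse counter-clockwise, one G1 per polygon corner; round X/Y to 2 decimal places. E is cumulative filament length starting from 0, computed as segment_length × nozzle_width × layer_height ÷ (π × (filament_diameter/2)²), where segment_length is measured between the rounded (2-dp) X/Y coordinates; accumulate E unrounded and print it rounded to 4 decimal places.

At z = 11.2 mm: the sphere: section is a regular 16-gon, circumradius = √(r²−h²) = √(11²−0.2²) = 10.998. The outline is a single polygon with 16 vertices. Extrusion per mm of travel: 0.25 × 0.32 / (π × 0.875²) = 0.033260. Accumulating E over each segment gives final E = 2.2839.

G0 X-11.00 Y0.00 Z11.20
G1 X-10.16 Y-4.21 E0.1428
G1 X-7.78 Y-7.78 E0.2855
G1 X-4.21 Y-10.16 E0.4282
G1 X0.00 Y-11.00 E0.5710
G1 X4.21 Y-10.16 E0.7138
G1 X7.78 Y-7.78 E0.8565
G1 X10.16 Y-4.21 E0.9992
G1 X11.00 Y0.00 E1.1420
G1 X10.16 Y4.21 E1.2848
G1 X7.78 Y7.78 E1.4275
G1 X4.21 Y10.16 E1.5702
G1 X0.00 Y11.00 E1.7129
G1 X-4.21 Y10.16 E1.8557
G1 X-7.78 Y7.78 E1.9984
G1 X-10.16 Y4.21 E2.1411
G1 X-11.00 Y0.00 E2.2839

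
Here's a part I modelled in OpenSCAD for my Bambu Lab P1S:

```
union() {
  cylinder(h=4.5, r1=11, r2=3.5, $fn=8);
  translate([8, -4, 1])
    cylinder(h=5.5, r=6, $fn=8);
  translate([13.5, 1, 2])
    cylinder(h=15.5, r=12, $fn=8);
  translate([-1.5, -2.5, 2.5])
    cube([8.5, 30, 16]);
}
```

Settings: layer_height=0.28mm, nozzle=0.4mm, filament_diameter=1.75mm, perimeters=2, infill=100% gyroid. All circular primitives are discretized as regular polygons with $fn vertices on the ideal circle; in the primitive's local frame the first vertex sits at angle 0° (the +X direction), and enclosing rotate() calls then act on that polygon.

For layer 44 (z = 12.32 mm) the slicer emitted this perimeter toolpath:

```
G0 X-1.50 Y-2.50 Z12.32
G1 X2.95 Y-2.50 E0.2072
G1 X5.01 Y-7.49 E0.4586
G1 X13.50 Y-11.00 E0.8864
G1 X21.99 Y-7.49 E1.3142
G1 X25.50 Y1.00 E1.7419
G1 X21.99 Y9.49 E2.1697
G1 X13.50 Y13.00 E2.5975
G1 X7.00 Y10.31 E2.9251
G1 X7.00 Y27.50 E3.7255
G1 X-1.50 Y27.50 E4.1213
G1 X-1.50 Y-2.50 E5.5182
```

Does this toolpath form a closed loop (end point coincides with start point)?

yes

Start point (G0): (-1.50, -2.50). End point (last G1): the path returns to the start — closed.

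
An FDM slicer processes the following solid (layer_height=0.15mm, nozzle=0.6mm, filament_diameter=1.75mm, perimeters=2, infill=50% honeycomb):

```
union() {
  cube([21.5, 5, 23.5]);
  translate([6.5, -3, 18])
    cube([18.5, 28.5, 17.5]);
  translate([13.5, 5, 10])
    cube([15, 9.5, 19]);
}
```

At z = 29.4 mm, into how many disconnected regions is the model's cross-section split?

At z = 29.4 mm: the cube is absent (z outside [0, 23.5]); the 18.5×28.5 cube at (6.5, -3) contributes its full rectangle; the cube at (13.5, 5) does not reach this height (z outside [10, 29]); Combining (union): only the 18.5×28.5 cube at (6.5, -3) is present, so the union is just that shape — 1 connected region. The result has 1 disconnected region.

1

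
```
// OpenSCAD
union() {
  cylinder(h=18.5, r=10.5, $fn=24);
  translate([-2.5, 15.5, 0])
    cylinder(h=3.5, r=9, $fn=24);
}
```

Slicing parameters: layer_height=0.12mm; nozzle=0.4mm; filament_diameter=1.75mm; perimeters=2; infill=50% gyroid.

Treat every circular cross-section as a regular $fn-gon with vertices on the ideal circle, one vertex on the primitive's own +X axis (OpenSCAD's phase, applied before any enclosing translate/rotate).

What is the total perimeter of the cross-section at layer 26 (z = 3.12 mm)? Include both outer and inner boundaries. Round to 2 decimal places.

At z = 3.12 mm: the cylinder: section is a regular 24-gon, circumradius r=10.5 (perimeter = 2·24·10.500·sin(180°/24) = 65.79 mm); the r=9 cylinder at (-2.5, 15.5) contributes a regular 24-gon of circumradius 9 (perimeter = 2·24·9.000·sin(180°/24) = 56.39 mm); Merging all regions: the regions partially overlap (shared area 28.44 mm²), so the edge portions inside another operand are dropped and the merged outline is re-measured after clipping — boundary = 97.84 mm. Overall, the cross-section is a single solid region. Total boundary length (outer) = 97.84 mm.

97.84 mm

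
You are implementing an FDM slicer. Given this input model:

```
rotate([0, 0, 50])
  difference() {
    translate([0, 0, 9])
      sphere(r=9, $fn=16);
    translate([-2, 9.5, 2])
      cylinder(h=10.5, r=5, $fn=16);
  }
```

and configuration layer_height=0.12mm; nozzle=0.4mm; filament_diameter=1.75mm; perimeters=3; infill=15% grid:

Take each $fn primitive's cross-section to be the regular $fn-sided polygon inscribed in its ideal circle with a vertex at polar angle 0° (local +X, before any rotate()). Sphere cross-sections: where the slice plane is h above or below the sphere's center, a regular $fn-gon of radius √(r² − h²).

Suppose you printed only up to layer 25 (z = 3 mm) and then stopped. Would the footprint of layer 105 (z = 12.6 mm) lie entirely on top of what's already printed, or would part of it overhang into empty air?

part overhangs

Compare the two slices. At z = 3: the r=9 sphere contributes a regular 16-gon of circumradius √(9²−6²) = 6.708 (area = (16/2)·6.708²·sin(360°/16) = 137.77 mm²); the r=5 cylinder at (-2, 9.5) contributes a regular 16-gon of circumradius 5 (area = (16/2)·5.000²·sin(360°/16) = 76.54 mm²); After the difference (first − rest): starting from the r=9 sphere (137.77 mm²), the r=5 cylinder at (-2, 9.5) partially overlaps it — only the 7.75 mm² overlap (of its 76.54 mm²) is removed, clipping the outline — area = 130.02 mm²; (rotated 50° about Z; rotation is an isometry so areas/perimeters/island counts are preserved). At z = 12.6: the r=9 sphere slices to a regular 16-gon of circumradius 8.249 (√(r²−h²) with h=3.6 from center) (area = (16/2)·8.249²·sin(360°/16) = 208.30 mm²); the cylinder at (-2, 9.5) is not intersected at this z (z outside [2, 12.5]); Taking the first minus the rest: none of the subtracted shapes is present at this height, so the r=9 sphere is unchanged — area = 208.30 mm²; (whole slice rotated 50° about Z — lengths, areas and connectivity unchanged). Checking containment: at z = 12.6 the cross-section extends beyond the z = 3 cross-section by about 78.28 mm².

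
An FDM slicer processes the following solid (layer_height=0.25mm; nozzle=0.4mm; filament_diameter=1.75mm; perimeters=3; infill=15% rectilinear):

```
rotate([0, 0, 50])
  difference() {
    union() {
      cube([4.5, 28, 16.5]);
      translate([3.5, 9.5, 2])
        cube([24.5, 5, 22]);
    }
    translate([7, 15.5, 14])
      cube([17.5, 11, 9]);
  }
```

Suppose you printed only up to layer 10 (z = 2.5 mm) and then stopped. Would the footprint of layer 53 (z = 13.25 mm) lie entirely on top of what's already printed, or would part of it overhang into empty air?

entirely on top

Compare the two slices. At z = 2.5: the cube is present — its section is the full 4.5×28 rectangle (area 126.00 mm²); the cube at (3.5, 9.5) is present — its section is the full 24.5×5 rectangle (area 122.50 mm²); Combining (union): the regions partially overlap — summed areas 248.50 mm² minus the doubly-counted overlap 5.00 mm² gives 243.50 mm² — area = 243.50 mm²; the cube at (7, 15.5) does not reach this height (z outside [14, 23]); Taking the first minus the rest: none of the subtracted shapes is present at this height, so the result so far is unchanged — area = 243.50 mm²; (whole slice rotated 50° about Z — lengths, areas and connectivity unchanged). At z = 13.25: the cube is present — its section is the full 4.5×28 rectangle (area 126.00 mm²); the cube at (3.5, 9.5) (footprint 24.5×5) is included at this height (area 122.50 mm²); Taking the union: the regions partially overlap — summed areas 248.50 mm² minus the doubly-counted overlap 5.00 mm² gives 243.50 mm² — area = 243.50 mm²; the cube at (7, 15.5) is absent (z outside [14, 23]); After the difference (first − rest): none of the subtracted shapes is present at this height, so the result so far is unchanged — area = 243.50 mm²; (whole slice rotated 50° about Z — lengths, areas and connectivity unchanged). Checking containment: the cross-section at z = 13.25 is a subset of the cross-section at z = 2.5.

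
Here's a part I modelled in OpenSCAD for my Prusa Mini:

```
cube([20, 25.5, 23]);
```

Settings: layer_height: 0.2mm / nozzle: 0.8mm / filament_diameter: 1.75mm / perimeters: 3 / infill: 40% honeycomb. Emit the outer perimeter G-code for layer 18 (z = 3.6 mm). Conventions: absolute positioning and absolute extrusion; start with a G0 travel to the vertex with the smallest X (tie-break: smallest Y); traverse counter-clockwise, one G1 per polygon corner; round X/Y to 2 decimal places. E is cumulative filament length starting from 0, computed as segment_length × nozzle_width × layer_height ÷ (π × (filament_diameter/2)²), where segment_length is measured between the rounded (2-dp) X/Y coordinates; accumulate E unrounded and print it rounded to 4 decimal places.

G0 X0.00 Y0.00 Z3.60
G1 X20.00 Y0.00 E1.3304
G1 X20.00 Y25.50 E3.0267
G1 X0.00 Y25.50 E4.3571
G1 X0.00 Y0.00 E6.0533

At z = 3.6 mm: the 20×25.5 cube contributes its full rectangle. The outline is a single polygon with 4 vertices. Extrusion per mm of travel: 0.8 × 0.2 / (π × 0.875²) = 0.066520. Accumulating E over each segment gives final E = 6.0533.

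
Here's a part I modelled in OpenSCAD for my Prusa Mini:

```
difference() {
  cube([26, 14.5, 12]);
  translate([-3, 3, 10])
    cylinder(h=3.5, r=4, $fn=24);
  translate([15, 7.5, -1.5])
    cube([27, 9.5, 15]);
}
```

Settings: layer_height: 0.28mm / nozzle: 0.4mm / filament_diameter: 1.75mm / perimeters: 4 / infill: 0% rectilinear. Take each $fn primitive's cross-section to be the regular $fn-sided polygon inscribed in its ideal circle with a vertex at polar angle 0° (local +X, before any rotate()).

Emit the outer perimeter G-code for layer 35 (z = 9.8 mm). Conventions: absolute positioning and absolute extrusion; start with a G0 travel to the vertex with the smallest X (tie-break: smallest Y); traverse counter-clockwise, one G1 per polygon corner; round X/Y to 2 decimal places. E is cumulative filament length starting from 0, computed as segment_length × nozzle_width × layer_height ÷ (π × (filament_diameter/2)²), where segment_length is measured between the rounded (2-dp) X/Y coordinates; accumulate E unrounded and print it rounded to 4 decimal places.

At z = 9.8 mm: the cube is present — its section is the full 26×14.5 rectangle; the cylinder at (-3, 3) is not intersected at this z (z outside [10, 13.5]); the cube at (15, 7.5) is present — its section is the full 27×9.5 rectangle; Subtracting the remaining from the first: starting from the 26×14.5 cube, the 27×9.5 cube at (15, 7.5) partially overlaps it — only the 77.00 mm² overlap (of its 256.50 mm²) is removed, clipping the outline — 1 connected region. The outline is a single polygon with 6 vertices. Extrusion per mm of travel: 0.4 × 0.28 / (π × 0.875²) = 0.046564. Accumulating E over each segment gives final E = 3.7717.

G0 X0.00 Y0.00 Z9.80
G1 X26.00 Y0.00 E1.2107
G1 X26.00 Y7.50 E1.5599
G1 X15.00 Y7.50 E2.0721
G1 X15.00 Y14.50 E2.3981
G1 X0.00 Y14.50 E3.0965
G1 X0.00 Y0.00 E3.7717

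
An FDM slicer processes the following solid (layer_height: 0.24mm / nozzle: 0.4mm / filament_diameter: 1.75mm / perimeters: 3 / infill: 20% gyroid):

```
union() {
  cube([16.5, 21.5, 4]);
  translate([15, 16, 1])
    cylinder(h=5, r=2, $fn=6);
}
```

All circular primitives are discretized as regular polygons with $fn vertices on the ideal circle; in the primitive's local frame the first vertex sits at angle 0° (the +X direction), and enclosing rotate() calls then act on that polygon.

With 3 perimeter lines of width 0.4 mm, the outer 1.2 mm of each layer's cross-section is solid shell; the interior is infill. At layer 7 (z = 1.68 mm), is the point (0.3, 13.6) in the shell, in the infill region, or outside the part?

shell

At z = 1.68 mm: the cube (footprint 16.5×21.5) is included at this height; the cylinder at (15, 16): section is a regular 6-gon, circumradius r=2; Combining (union): the regions partially overlap (shared area 9.96 mm²), so overlapping operands fuse into one piece — 1 connected region. Overall, the cross-section is a single solid region. The nearest boundary edge runs (0.00, 0.00)→(0.00, 21.50); distance from the point to it = 0.30 mm. The point is inside the cross-section, 0.30 mm from the nearest boundary — within the 1.2 mm shell band (3 × 0.4).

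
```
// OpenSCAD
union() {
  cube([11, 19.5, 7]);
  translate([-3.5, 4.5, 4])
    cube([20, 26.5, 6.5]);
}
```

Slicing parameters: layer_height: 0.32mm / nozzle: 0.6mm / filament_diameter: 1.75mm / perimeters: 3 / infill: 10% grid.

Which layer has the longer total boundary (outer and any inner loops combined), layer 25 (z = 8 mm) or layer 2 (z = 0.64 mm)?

layer 25 (z = 8 mm)

Layer 25 (z = 8): the cube is absent (z outside [0, 7]); the cube at (-3.5, 4.5) is present — its section is the full 20×26.5 rectangle (perimeter 93.00 mm); Merging all regions: only the 20×26.5 cube at (-3.5, 4.5) is present, so the union is just that shape — boundary = 93.00 mm. So its perimeter = 93.00 mm. Layer 2 (z = 0.64): the 11×19.5 cube contributes its full rectangle (perimeter 61.00 mm); the cube at (-3.5, 4.5) is absent (z outside [4, 10.5]); Taking the union: only the 11×19.5 cube is present, so the union is just that shape — boundary = 61.00 mm. So its perimeter = 61.00 mm. Layer 25 is larger (93.00 vs 61.00 mm).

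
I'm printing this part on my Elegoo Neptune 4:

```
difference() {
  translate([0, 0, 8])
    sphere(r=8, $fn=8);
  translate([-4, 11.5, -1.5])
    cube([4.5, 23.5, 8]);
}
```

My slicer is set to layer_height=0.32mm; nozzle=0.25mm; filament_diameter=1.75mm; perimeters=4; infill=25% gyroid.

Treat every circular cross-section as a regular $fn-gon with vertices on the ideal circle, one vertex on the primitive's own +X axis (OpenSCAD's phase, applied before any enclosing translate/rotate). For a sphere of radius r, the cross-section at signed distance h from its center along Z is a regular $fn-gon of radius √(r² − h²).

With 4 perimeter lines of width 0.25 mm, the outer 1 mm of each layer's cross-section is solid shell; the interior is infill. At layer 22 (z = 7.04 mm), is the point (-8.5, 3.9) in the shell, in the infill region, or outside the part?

outside

At z = 7.04 mm: the sphere: section is a regular 8-gon, circumradius = √(r²−h²) = √(8²−0.96²) = 7.942; the cube at (-4, 11.5) is not intersected at this z (z outside [-1.5, 6.5]); After the difference (first − rest): none of the subtracted shapes is present at this height, so the r=8 sphere is unchanged — 1 connected region. Overall, the cross-section is a single solid region. The nearest boundary edge runs (-5.62, 5.62)→(-7.94, 0.00); distance from the point to it = 2.01 mm. The point is not inside any of the regions above, so it lies outside the cross-section (2.01 mm from the nearest boundary).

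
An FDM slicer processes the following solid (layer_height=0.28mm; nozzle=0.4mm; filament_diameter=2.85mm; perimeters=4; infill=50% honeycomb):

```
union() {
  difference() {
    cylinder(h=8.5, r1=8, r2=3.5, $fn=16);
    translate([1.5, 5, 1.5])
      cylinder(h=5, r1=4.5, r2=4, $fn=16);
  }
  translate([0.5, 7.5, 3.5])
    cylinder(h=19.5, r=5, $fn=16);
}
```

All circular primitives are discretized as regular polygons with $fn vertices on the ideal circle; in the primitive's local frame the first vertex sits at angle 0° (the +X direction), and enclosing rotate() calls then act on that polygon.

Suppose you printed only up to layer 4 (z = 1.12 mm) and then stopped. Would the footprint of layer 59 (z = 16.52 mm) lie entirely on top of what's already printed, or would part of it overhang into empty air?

part overhangs

Compare the two slices. At z = 1.12: the cone contributes a regular 16-gon of circumradius 7.407 (interpolated between r1=8 and r2=3.5 at t=0.132) (area = (16/2)·7.407²·sin(360°/16) = 167.97 mm²); the cone at (1.5, 5) is not intersected at this z (z outside [1.5, 6.5]); Taking the first minus the rest: none of the subtracted shapes is present at this height, so the cone is unchanged — area = 167.97 mm²; the cylinder at (0.5, 7.5) is not intersected at this z (z outside [3.5, 23]); Taking the union: only that combined region is present, so the union is just that shape — area = 167.97 mm². At z = 16.52: the cone is not intersected at this z (z outside [0, 8.5]); the cone at (1.5, 5) does not reach this height (z outside [1.5, 6.5]); Subtracting the remaining from the first: the first operand is absent here, so nothing remains; the r=5 cylinder at (0.5, 7.5) contributes a regular 16-gon of circumradius 5 (area = (16/2)·5.000²·sin(360°/16) = 76.54 mm²); Taking the union: only the r=5 cylinder at (0.5, 7.5) is present, so the union is just that shape — area = 76.54 mm². Checking containment: at z = 16.52 the cross-section extends beyond the z = 1.12 cross-section by about 45.73 mm².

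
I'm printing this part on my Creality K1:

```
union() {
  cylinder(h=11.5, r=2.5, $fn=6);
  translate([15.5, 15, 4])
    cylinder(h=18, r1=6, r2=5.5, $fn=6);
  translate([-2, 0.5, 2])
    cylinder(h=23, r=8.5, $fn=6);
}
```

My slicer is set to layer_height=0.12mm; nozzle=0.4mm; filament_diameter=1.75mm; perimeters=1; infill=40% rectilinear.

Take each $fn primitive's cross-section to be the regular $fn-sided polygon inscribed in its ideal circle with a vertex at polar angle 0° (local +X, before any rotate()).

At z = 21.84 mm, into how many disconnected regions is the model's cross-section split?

2

At z = 21.84 mm: the cylinder is not intersected at this z (z outside [0, 11.5]); the cone at (15.5, 15) (r1=6→r2=5.5) has section circumradius 5.504 here — a regular 6-gon; the cylinder at (-2, 0.5): section is a regular 6-gon, circumradius r=8.5; Combining (union): the 2 present regions are separate (no shared area or edge), so areas and boundary lengths simply add and each stays a separate island — 2 connected regions. The result has 2 disconnected regions.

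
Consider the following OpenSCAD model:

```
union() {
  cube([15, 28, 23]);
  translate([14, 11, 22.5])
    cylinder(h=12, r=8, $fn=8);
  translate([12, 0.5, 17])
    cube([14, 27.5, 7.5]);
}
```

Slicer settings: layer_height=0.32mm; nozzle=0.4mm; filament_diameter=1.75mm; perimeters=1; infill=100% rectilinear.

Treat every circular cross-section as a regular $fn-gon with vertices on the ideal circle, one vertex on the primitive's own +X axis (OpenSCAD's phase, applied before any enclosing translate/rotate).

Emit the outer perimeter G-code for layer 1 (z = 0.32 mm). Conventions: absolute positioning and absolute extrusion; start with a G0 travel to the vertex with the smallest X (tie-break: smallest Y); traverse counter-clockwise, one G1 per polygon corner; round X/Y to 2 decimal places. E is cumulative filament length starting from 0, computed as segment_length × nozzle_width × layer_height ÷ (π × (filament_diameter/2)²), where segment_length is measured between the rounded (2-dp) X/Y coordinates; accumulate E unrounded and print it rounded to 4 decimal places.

G0 X0.00 Y0.00 Z0.32
G1 X15.00 Y0.00 E0.7982
G1 X15.00 Y28.00 E2.2883
G1 X0.00 Y28.00 E3.0865
G1 X0.00 Y0.00 E4.5766

At z = 0.32 mm: the cube (footprint 15×28) is included at this height; the cylinder at (14, 11) is absent (z outside [22.5, 34.5]); the cube at (12, 0.5) is not intersected at this z (z outside [17, 24.5]); Taking the union: only the 15×28 cube is present, so the union is just that shape — 1 connected region. The outline is a single polygon with 4 vertices. Extrusion per mm of travel: 0.4 × 0.32 / (π × 0.875²) = 0.053216. Accumulating E over each segment gives final E = 4.5766.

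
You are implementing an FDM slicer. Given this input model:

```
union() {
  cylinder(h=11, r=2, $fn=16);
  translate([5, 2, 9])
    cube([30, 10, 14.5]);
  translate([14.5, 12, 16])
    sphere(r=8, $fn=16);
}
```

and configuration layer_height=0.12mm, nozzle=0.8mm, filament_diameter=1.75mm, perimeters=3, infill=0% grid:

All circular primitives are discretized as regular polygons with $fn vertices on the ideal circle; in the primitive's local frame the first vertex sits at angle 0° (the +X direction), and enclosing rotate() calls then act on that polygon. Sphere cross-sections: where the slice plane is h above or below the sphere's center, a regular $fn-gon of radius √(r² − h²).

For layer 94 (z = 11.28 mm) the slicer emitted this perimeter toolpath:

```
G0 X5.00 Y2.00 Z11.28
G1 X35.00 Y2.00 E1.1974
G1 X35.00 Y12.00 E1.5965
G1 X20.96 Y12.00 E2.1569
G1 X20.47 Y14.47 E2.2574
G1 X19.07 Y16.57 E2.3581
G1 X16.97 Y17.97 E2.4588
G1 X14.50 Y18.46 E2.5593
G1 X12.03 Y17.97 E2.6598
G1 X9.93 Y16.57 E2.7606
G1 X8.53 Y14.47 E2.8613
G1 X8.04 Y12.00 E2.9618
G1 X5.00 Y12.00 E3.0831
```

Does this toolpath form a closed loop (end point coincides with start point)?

Start point (G0): (5.00, 2.00). End point (last G1): the path does not return to the start — open.

no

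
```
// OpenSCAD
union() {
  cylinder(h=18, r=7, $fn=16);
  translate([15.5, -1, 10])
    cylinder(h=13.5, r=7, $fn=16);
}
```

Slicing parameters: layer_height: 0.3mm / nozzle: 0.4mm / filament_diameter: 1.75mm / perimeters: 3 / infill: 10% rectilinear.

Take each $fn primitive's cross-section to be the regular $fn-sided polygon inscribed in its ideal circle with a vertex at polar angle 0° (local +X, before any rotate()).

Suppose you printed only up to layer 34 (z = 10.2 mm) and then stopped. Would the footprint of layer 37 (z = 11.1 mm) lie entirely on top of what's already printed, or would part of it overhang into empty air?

Compare the two slices. At z = 10.2: the r=7 cylinder contributes a regular 16-gon of circumradius 7 (area = (16/2)·7.000²·sin(360°/16) = 150.01 mm²); the r=7 cylinder at (15.5, -1) gives a regular 16-gon of circumradius 7 (constant along its height) (area = (16/2)·7.000²·sin(360°/16) = 150.01 mm²); Combining (union): the 2 present regions are separate (no shared area or edge), so areas and boundary lengths simply add and each stays a separate island — area = 300.02 mm². At z = 11.1: the cylinder: section is a regular 16-gon, circumradius r=7 (area = (16/2)·7.000²·sin(360°/16) = 150.01 mm²); the r=7 cylinder at (15.5, -1) gives a regular 16-gon of circumradius 7 (constant along its height) (area = (16/2)·7.000²·sin(360°/16) = 150.01 mm²); Taking the union: the 2 present regions are separate (no shared area or edge), so areas and boundary lengths simply add and each stays a separate island — area = 300.02 mm². Checking containment: the cross-section at z = 11.1 is a subset of the cross-section at z = 10.2.

entirely on top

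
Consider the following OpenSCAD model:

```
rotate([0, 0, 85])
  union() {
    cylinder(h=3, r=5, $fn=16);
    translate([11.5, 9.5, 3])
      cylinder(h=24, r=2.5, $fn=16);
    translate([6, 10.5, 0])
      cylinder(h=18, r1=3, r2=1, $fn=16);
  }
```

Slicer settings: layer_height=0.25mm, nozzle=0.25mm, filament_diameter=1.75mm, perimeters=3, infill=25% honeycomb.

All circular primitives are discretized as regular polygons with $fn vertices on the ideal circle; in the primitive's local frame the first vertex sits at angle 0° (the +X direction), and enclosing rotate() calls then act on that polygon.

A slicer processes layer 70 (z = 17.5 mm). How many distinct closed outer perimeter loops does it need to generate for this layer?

At z = 17.5 mm: the cylinder does not reach this height (z outside [0, 3]); the cylinder at (11.5, 9.5): section is a regular 16-gon, circumradius r=2.5; the cone at (6, 10.5): at t=0.972 of its height the radius interpolates to r₁+(r₂−r₁)t = 1.056, giving a regular 16-gon of that circumradius; Merging all regions: the 2 present regions are separate (no shared area or edge), so areas and boundary lengths simply add and each stays a separate island — 2 connected regions; (rotated 85° about Z; rotation is an isometry so areas/perimeters/island counts are preserved). The result has 2 disconnected regions.

2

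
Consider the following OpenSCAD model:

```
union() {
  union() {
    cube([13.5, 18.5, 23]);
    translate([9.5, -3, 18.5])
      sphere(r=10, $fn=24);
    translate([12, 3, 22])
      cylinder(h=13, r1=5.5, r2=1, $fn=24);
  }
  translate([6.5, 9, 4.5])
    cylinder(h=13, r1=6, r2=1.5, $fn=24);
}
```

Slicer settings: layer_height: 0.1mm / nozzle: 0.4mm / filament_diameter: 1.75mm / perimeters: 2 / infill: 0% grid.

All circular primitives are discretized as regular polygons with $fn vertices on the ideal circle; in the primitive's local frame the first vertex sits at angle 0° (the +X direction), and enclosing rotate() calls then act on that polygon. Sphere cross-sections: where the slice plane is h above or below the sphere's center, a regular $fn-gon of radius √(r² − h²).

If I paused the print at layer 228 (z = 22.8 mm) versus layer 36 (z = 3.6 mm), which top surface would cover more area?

Layer 228 (z = 22.8): the 13.5×18.5 cube contributes its full rectangle (area 249.75 mm²); the r=10 sphere at (9.5, -3) contributes a regular 24-gon of circumradius √(10²−4.3²) = 9.028 (area = (24/2)·9.028²·sin(360°/24) = 253.16 mm²); the cone at (12, 3) (r1=5.5→r2=1) has section circumradius 5.223 here — a regular 24-gon (area = (24/2)·5.223²·sin(360°/24) = 84.73 mm²); Combining (union): the regions partially overlap — summed areas 587.63 mm² minus the doubly-counted overlap 133.26 mm² gives 454.38 mm² — area = 454.38 mm²; the cone at (6.5, 9) does not reach this height (z outside [4.5, 17.5]); Merging all regions: only that combined region is present, so the union is just that shape — area = 454.38 mm². So its area = 454.38 mm². Layer 36 (z = 3.6): the cube is present — its section is the full 13.5×18.5 rectangle (area 249.75 mm²); the sphere at (9.5, -3) is absent (|z−center|=14.900 > r=10); the cone at (12, 3) is not intersected at this z (z outside [22, 35]); Merging all regions: only the 13.5×18.5 cube is present, so the union is just that shape — area = 249.75 mm²; the cone at (6.5, 9) is not intersected at this z (z outside [4.5, 17.5]); Combining (union): only that combined region is present, so the union is just that shape — area = 249.75 mm². So its area = 249.75 mm². Layer 228 is larger (454.38 vs 249.75 mm²).

layer 228 (z = 22.8 mm)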